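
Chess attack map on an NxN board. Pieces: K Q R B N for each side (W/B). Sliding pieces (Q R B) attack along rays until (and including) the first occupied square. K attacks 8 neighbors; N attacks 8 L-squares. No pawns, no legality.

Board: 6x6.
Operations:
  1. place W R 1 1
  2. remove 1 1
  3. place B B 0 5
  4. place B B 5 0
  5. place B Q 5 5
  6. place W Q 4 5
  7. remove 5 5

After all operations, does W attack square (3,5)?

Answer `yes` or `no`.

Answer: yes

Derivation:
Op 1: place WR@(1,1)
Op 2: remove (1,1)
Op 3: place BB@(0,5)
Op 4: place BB@(5,0)
Op 5: place BQ@(5,5)
Op 6: place WQ@(4,5)
Op 7: remove (5,5)
Per-piece attacks for W:
  WQ@(4,5): attacks (4,4) (4,3) (4,2) (4,1) (4,0) (5,5) (3,5) (2,5) (1,5) (0,5) (5,4) (3,4) (2,3) (1,2) (0,1) [ray(-1,0) blocked at (0,5)]
W attacks (3,5): yes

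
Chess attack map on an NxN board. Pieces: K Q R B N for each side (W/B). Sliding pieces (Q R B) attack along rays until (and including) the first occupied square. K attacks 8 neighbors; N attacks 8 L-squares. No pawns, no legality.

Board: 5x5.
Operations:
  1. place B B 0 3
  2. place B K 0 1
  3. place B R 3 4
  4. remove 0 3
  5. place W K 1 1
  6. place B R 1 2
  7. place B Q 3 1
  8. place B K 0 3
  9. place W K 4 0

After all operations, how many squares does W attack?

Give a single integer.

Answer: 11

Derivation:
Op 1: place BB@(0,3)
Op 2: place BK@(0,1)
Op 3: place BR@(3,4)
Op 4: remove (0,3)
Op 5: place WK@(1,1)
Op 6: place BR@(1,2)
Op 7: place BQ@(3,1)
Op 8: place BK@(0,3)
Op 9: place WK@(4,0)
Per-piece attacks for W:
  WK@(1,1): attacks (1,2) (1,0) (2,1) (0,1) (2,2) (2,0) (0,2) (0,0)
  WK@(4,0): attacks (4,1) (3,0) (3,1)
Union (11 distinct): (0,0) (0,1) (0,2) (1,0) (1,2) (2,0) (2,1) (2,2) (3,0) (3,1) (4,1)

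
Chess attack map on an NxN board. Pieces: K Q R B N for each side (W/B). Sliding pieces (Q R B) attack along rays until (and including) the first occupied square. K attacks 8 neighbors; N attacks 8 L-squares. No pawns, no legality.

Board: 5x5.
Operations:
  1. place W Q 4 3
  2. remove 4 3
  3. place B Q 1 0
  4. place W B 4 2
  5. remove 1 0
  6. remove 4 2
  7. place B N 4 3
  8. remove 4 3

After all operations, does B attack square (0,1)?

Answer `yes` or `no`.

Op 1: place WQ@(4,3)
Op 2: remove (4,3)
Op 3: place BQ@(1,0)
Op 4: place WB@(4,2)
Op 5: remove (1,0)
Op 6: remove (4,2)
Op 7: place BN@(4,3)
Op 8: remove (4,3)
Per-piece attacks for B:
B attacks (0,1): no

Answer: no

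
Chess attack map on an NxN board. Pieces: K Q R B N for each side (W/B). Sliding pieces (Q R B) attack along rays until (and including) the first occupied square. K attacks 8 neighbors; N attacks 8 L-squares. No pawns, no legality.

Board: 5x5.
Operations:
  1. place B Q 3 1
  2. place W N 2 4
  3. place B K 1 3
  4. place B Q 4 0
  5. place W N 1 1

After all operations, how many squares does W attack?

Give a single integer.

Op 1: place BQ@(3,1)
Op 2: place WN@(2,4)
Op 3: place BK@(1,3)
Op 4: place BQ@(4,0)
Op 5: place WN@(1,1)
Per-piece attacks for W:
  WN@(1,1): attacks (2,3) (3,2) (0,3) (3,0)
  WN@(2,4): attacks (3,2) (4,3) (1,2) (0,3)
Union (6 distinct): (0,3) (1,2) (2,3) (3,0) (3,2) (4,3)

Answer: 6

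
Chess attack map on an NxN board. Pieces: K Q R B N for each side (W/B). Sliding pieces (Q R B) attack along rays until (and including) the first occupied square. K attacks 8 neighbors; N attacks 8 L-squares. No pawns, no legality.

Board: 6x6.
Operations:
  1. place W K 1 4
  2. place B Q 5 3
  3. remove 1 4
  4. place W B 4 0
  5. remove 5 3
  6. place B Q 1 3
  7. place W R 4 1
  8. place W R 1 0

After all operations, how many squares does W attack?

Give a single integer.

Op 1: place WK@(1,4)
Op 2: place BQ@(5,3)
Op 3: remove (1,4)
Op 4: place WB@(4,0)
Op 5: remove (5,3)
Op 6: place BQ@(1,3)
Op 7: place WR@(4,1)
Op 8: place WR@(1,0)
Per-piece attacks for W:
  WR@(1,0): attacks (1,1) (1,2) (1,3) (2,0) (3,0) (4,0) (0,0) [ray(0,1) blocked at (1,3); ray(1,0) blocked at (4,0)]
  WB@(4,0): attacks (5,1) (3,1) (2,2) (1,3) [ray(-1,1) blocked at (1,3)]
  WR@(4,1): attacks (4,2) (4,3) (4,4) (4,5) (4,0) (5,1) (3,1) (2,1) (1,1) (0,1) [ray(0,-1) blocked at (4,0)]
Union (16 distinct): (0,0) (0,1) (1,1) (1,2) (1,3) (2,0) (2,1) (2,2) (3,0) (3,1) (4,0) (4,2) (4,3) (4,4) (4,5) (5,1)

Answer: 16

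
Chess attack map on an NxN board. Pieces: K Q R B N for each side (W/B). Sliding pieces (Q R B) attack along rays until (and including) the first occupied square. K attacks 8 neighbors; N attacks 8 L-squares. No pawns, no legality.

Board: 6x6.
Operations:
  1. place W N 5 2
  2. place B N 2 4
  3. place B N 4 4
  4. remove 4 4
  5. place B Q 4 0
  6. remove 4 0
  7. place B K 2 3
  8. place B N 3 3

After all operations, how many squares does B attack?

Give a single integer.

Answer: 17

Derivation:
Op 1: place WN@(5,2)
Op 2: place BN@(2,4)
Op 3: place BN@(4,4)
Op 4: remove (4,4)
Op 5: place BQ@(4,0)
Op 6: remove (4,0)
Op 7: place BK@(2,3)
Op 8: place BN@(3,3)
Per-piece attacks for B:
  BK@(2,3): attacks (2,4) (2,2) (3,3) (1,3) (3,4) (3,2) (1,4) (1,2)
  BN@(2,4): attacks (4,5) (0,5) (3,2) (4,3) (1,2) (0,3)
  BN@(3,3): attacks (4,5) (5,4) (2,5) (1,4) (4,1) (5,2) (2,1) (1,2)
Union (17 distinct): (0,3) (0,5) (1,2) (1,3) (1,4) (2,1) (2,2) (2,4) (2,5) (3,2) (3,3) (3,4) (4,1) (4,3) (4,5) (5,2) (5,4)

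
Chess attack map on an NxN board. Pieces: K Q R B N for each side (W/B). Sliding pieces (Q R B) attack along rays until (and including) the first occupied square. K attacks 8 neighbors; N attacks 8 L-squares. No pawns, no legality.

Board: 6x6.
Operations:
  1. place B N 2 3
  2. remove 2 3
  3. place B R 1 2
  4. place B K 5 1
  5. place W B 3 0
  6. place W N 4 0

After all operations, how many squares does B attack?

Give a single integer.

Op 1: place BN@(2,3)
Op 2: remove (2,3)
Op 3: place BR@(1,2)
Op 4: place BK@(5,1)
Op 5: place WB@(3,0)
Op 6: place WN@(4,0)
Per-piece attacks for B:
  BR@(1,2): attacks (1,3) (1,4) (1,5) (1,1) (1,0) (2,2) (3,2) (4,2) (5,2) (0,2)
  BK@(5,1): attacks (5,2) (5,0) (4,1) (4,2) (4,0)
Union (13 distinct): (0,2) (1,0) (1,1) (1,3) (1,4) (1,5) (2,2) (3,2) (4,0) (4,1) (4,2) (5,0) (5,2)

Answer: 13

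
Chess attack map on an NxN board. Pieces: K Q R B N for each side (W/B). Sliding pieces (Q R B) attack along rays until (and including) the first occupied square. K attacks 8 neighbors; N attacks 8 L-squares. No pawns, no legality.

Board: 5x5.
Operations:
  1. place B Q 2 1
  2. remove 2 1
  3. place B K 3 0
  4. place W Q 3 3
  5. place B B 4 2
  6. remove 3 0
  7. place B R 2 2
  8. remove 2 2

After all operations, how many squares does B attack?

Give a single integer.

Answer: 3

Derivation:
Op 1: place BQ@(2,1)
Op 2: remove (2,1)
Op 3: place BK@(3,0)
Op 4: place WQ@(3,3)
Op 5: place BB@(4,2)
Op 6: remove (3,0)
Op 7: place BR@(2,2)
Op 8: remove (2,2)
Per-piece attacks for B:
  BB@(4,2): attacks (3,3) (3,1) (2,0) [ray(-1,1) blocked at (3,3)]
Union (3 distinct): (2,0) (3,1) (3,3)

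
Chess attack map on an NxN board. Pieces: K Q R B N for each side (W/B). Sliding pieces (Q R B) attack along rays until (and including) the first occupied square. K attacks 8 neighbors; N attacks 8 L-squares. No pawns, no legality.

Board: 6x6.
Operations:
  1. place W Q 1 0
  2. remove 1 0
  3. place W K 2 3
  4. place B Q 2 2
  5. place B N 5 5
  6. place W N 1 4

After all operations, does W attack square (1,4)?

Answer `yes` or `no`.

Op 1: place WQ@(1,0)
Op 2: remove (1,0)
Op 3: place WK@(2,3)
Op 4: place BQ@(2,2)
Op 5: place BN@(5,5)
Op 6: place WN@(1,4)
Per-piece attacks for W:
  WN@(1,4): attacks (3,5) (2,2) (3,3) (0,2)
  WK@(2,3): attacks (2,4) (2,2) (3,3) (1,3) (3,4) (3,2) (1,4) (1,2)
W attacks (1,4): yes

Answer: yes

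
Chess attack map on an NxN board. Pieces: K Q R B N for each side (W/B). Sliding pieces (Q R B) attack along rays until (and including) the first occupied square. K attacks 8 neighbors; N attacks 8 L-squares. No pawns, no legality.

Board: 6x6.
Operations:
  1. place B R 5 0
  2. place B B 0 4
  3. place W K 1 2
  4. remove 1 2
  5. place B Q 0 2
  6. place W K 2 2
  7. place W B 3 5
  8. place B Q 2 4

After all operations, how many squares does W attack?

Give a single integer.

Op 1: place BR@(5,0)
Op 2: place BB@(0,4)
Op 3: place WK@(1,2)
Op 4: remove (1,2)
Op 5: place BQ@(0,2)
Op 6: place WK@(2,2)
Op 7: place WB@(3,5)
Op 8: place BQ@(2,4)
Per-piece attacks for W:
  WK@(2,2): attacks (2,3) (2,1) (3,2) (1,2) (3,3) (3,1) (1,3) (1,1)
  WB@(3,5): attacks (4,4) (5,3) (2,4) [ray(-1,-1) blocked at (2,4)]
Union (11 distinct): (1,1) (1,2) (1,3) (2,1) (2,3) (2,4) (3,1) (3,2) (3,3) (4,4) (5,3)

Answer: 11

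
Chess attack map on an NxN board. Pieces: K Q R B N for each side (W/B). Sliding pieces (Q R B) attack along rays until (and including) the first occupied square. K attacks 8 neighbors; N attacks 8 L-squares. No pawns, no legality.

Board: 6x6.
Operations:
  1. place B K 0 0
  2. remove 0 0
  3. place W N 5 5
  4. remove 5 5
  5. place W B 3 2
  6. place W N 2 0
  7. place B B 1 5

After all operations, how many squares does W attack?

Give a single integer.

Answer: 12

Derivation:
Op 1: place BK@(0,0)
Op 2: remove (0,0)
Op 3: place WN@(5,5)
Op 4: remove (5,5)
Op 5: place WB@(3,2)
Op 6: place WN@(2,0)
Op 7: place BB@(1,5)
Per-piece attacks for W:
  WN@(2,0): attacks (3,2) (4,1) (1,2) (0,1)
  WB@(3,2): attacks (4,3) (5,4) (4,1) (5,0) (2,3) (1,4) (0,5) (2,1) (1,0)
Union (12 distinct): (0,1) (0,5) (1,0) (1,2) (1,4) (2,1) (2,3) (3,2) (4,1) (4,3) (5,0) (5,4)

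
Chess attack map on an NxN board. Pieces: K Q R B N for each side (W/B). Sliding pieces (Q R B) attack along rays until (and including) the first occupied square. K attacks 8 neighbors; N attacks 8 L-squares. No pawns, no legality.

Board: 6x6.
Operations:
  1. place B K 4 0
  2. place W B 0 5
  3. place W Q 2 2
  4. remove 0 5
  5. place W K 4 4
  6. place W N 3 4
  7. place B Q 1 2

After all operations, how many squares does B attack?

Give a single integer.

Op 1: place BK@(4,0)
Op 2: place WB@(0,5)
Op 3: place WQ@(2,2)
Op 4: remove (0,5)
Op 5: place WK@(4,4)
Op 6: place WN@(3,4)
Op 7: place BQ@(1,2)
Per-piece attacks for B:
  BQ@(1,2): attacks (1,3) (1,4) (1,5) (1,1) (1,0) (2,2) (0,2) (2,3) (3,4) (2,1) (3,0) (0,3) (0,1) [ray(1,0) blocked at (2,2); ray(1,1) blocked at (3,4)]
  BK@(4,0): attacks (4,1) (5,0) (3,0) (5,1) (3,1)
Union (17 distinct): (0,1) (0,2) (0,3) (1,0) (1,1) (1,3) (1,4) (1,5) (2,1) (2,2) (2,3) (3,0) (3,1) (3,4) (4,1) (5,0) (5,1)

Answer: 17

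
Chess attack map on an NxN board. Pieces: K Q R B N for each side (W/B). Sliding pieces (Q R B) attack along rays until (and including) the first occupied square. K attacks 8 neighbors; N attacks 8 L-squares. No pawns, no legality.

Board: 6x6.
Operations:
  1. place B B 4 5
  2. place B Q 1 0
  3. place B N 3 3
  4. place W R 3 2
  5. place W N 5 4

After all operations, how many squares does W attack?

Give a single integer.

Answer: 9

Derivation:
Op 1: place BB@(4,5)
Op 2: place BQ@(1,0)
Op 3: place BN@(3,3)
Op 4: place WR@(3,2)
Op 5: place WN@(5,4)
Per-piece attacks for W:
  WR@(3,2): attacks (3,3) (3,1) (3,0) (4,2) (5,2) (2,2) (1,2) (0,2) [ray(0,1) blocked at (3,3)]
  WN@(5,4): attacks (3,5) (4,2) (3,3)
Union (9 distinct): (0,2) (1,2) (2,2) (3,0) (3,1) (3,3) (3,5) (4,2) (5,2)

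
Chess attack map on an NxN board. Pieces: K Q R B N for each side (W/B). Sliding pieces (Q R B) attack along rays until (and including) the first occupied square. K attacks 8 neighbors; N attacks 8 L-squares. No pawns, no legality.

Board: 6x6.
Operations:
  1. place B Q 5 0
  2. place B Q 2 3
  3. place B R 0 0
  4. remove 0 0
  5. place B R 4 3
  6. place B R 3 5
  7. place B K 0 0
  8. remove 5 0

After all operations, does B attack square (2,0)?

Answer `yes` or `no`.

Op 1: place BQ@(5,0)
Op 2: place BQ@(2,3)
Op 3: place BR@(0,0)
Op 4: remove (0,0)
Op 5: place BR@(4,3)
Op 6: place BR@(3,5)
Op 7: place BK@(0,0)
Op 8: remove (5,0)
Per-piece attacks for B:
  BK@(0,0): attacks (0,1) (1,0) (1,1)
  BQ@(2,3): attacks (2,4) (2,5) (2,2) (2,1) (2,0) (3,3) (4,3) (1,3) (0,3) (3,4) (4,5) (3,2) (4,1) (5,0) (1,4) (0,5) (1,2) (0,1) [ray(1,0) blocked at (4,3)]
  BR@(3,5): attacks (3,4) (3,3) (3,2) (3,1) (3,0) (4,5) (5,5) (2,5) (1,5) (0,5)
  BR@(4,3): attacks (4,4) (4,5) (4,2) (4,1) (4,0) (5,3) (3,3) (2,3) [ray(-1,0) blocked at (2,3)]
B attacks (2,0): yes

Answer: yes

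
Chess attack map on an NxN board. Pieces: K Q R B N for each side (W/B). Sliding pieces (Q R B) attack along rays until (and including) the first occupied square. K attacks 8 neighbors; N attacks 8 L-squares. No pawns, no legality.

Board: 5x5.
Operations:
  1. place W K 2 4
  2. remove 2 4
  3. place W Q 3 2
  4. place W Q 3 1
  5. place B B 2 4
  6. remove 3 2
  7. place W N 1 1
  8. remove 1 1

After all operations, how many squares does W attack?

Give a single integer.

Answer: 14

Derivation:
Op 1: place WK@(2,4)
Op 2: remove (2,4)
Op 3: place WQ@(3,2)
Op 4: place WQ@(3,1)
Op 5: place BB@(2,4)
Op 6: remove (3,2)
Op 7: place WN@(1,1)
Op 8: remove (1,1)
Per-piece attacks for W:
  WQ@(3,1): attacks (3,2) (3,3) (3,4) (3,0) (4,1) (2,1) (1,1) (0,1) (4,2) (4,0) (2,2) (1,3) (0,4) (2,0)
Union (14 distinct): (0,1) (0,4) (1,1) (1,3) (2,0) (2,1) (2,2) (3,0) (3,2) (3,3) (3,4) (4,0) (4,1) (4,2)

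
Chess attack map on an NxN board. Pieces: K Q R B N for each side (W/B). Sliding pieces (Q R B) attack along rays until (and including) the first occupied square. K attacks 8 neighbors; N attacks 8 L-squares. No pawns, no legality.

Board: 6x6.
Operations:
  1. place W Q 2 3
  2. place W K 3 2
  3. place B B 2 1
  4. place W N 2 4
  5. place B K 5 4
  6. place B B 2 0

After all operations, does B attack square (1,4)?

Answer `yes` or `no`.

Answer: no

Derivation:
Op 1: place WQ@(2,3)
Op 2: place WK@(3,2)
Op 3: place BB@(2,1)
Op 4: place WN@(2,4)
Op 5: place BK@(5,4)
Op 6: place BB@(2,0)
Per-piece attacks for B:
  BB@(2,0): attacks (3,1) (4,2) (5,3) (1,1) (0,2)
  BB@(2,1): attacks (3,2) (3,0) (1,2) (0,3) (1,0) [ray(1,1) blocked at (3,2)]
  BK@(5,4): attacks (5,5) (5,3) (4,4) (4,5) (4,3)
B attacks (1,4): no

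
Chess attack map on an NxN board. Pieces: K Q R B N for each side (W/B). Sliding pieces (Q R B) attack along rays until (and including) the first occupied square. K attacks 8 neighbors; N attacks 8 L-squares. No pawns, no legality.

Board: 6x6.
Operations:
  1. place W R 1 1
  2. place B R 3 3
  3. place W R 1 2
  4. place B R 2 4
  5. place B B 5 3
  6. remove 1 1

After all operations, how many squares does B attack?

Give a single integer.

Op 1: place WR@(1,1)
Op 2: place BR@(3,3)
Op 3: place WR@(1,2)
Op 4: place BR@(2,4)
Op 5: place BB@(5,3)
Op 6: remove (1,1)
Per-piece attacks for B:
  BR@(2,4): attacks (2,5) (2,3) (2,2) (2,1) (2,0) (3,4) (4,4) (5,4) (1,4) (0,4)
  BR@(3,3): attacks (3,4) (3,5) (3,2) (3,1) (3,0) (4,3) (5,3) (2,3) (1,3) (0,3) [ray(1,0) blocked at (5,3)]
  BB@(5,3): attacks (4,4) (3,5) (4,2) (3,1) (2,0)
Union (19 distinct): (0,3) (0,4) (1,3) (1,4) (2,0) (2,1) (2,2) (2,3) (2,5) (3,0) (3,1) (3,2) (3,4) (3,5) (4,2) (4,3) (4,4) (5,3) (5,4)

Answer: 19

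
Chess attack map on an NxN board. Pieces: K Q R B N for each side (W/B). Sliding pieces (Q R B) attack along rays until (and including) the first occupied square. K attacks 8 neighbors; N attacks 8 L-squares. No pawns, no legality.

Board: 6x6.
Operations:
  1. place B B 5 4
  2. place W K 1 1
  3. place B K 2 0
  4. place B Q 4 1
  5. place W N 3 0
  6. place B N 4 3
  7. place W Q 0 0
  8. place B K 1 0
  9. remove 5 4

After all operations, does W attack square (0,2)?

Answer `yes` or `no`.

Op 1: place BB@(5,4)
Op 2: place WK@(1,1)
Op 3: place BK@(2,0)
Op 4: place BQ@(4,1)
Op 5: place WN@(3,0)
Op 6: place BN@(4,3)
Op 7: place WQ@(0,0)
Op 8: place BK@(1,0)
Op 9: remove (5,4)
Per-piece attacks for W:
  WQ@(0,0): attacks (0,1) (0,2) (0,3) (0,4) (0,5) (1,0) (1,1) [ray(1,0) blocked at (1,0); ray(1,1) blocked at (1,1)]
  WK@(1,1): attacks (1,2) (1,0) (2,1) (0,1) (2,2) (2,0) (0,2) (0,0)
  WN@(3,0): attacks (4,2) (5,1) (2,2) (1,1)
W attacks (0,2): yes

Answer: yes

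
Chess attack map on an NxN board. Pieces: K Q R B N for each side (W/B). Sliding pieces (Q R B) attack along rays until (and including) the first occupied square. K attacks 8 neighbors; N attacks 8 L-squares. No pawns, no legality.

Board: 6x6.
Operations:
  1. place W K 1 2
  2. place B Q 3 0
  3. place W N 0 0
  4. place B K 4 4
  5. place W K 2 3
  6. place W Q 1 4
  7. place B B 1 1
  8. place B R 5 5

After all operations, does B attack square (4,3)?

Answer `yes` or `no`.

Answer: yes

Derivation:
Op 1: place WK@(1,2)
Op 2: place BQ@(3,0)
Op 3: place WN@(0,0)
Op 4: place BK@(4,4)
Op 5: place WK@(2,3)
Op 6: place WQ@(1,4)
Op 7: place BB@(1,1)
Op 8: place BR@(5,5)
Per-piece attacks for B:
  BB@(1,1): attacks (2,2) (3,3) (4,4) (2,0) (0,2) (0,0) [ray(1,1) blocked at (4,4); ray(-1,-1) blocked at (0,0)]
  BQ@(3,0): attacks (3,1) (3,2) (3,3) (3,4) (3,5) (4,0) (5,0) (2,0) (1,0) (0,0) (4,1) (5,2) (2,1) (1,2) [ray(-1,0) blocked at (0,0); ray(-1,1) blocked at (1,2)]
  BK@(4,4): attacks (4,5) (4,3) (5,4) (3,4) (5,5) (5,3) (3,5) (3,3)
  BR@(5,5): attacks (5,4) (5,3) (5,2) (5,1) (5,0) (4,5) (3,5) (2,5) (1,5) (0,5)
B attacks (4,3): yes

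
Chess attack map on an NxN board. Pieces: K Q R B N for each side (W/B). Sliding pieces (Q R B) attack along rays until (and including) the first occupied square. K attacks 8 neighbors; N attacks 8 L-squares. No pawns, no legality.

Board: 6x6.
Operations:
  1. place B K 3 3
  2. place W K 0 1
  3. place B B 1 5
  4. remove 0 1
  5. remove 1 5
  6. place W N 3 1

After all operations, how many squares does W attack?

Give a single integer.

Answer: 6

Derivation:
Op 1: place BK@(3,3)
Op 2: place WK@(0,1)
Op 3: place BB@(1,5)
Op 4: remove (0,1)
Op 5: remove (1,5)
Op 6: place WN@(3,1)
Per-piece attacks for W:
  WN@(3,1): attacks (4,3) (5,2) (2,3) (1,2) (5,0) (1,0)
Union (6 distinct): (1,0) (1,2) (2,3) (4,3) (5,0) (5,2)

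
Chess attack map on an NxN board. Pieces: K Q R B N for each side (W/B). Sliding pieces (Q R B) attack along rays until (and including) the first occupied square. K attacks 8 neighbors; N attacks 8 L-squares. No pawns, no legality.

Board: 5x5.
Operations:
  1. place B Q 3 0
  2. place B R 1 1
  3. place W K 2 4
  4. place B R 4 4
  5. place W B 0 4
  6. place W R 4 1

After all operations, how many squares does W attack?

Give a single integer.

Op 1: place BQ@(3,0)
Op 2: place BR@(1,1)
Op 3: place WK@(2,4)
Op 4: place BR@(4,4)
Op 5: place WB@(0,4)
Op 6: place WR@(4,1)
Per-piece attacks for W:
  WB@(0,4): attacks (1,3) (2,2) (3,1) (4,0)
  WK@(2,4): attacks (2,3) (3,4) (1,4) (3,3) (1,3)
  WR@(4,1): attacks (4,2) (4,3) (4,4) (4,0) (3,1) (2,1) (1,1) [ray(0,1) blocked at (4,4); ray(-1,0) blocked at (1,1)]
Union (13 distinct): (1,1) (1,3) (1,4) (2,1) (2,2) (2,3) (3,1) (3,3) (3,4) (4,0) (4,2) (4,3) (4,4)

Answer: 13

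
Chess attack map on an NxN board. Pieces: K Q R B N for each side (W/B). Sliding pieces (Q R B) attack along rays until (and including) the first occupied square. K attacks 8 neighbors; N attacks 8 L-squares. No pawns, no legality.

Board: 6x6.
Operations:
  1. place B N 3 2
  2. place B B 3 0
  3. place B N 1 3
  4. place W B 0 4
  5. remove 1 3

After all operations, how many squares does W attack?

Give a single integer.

Op 1: place BN@(3,2)
Op 2: place BB@(3,0)
Op 3: place BN@(1,3)
Op 4: place WB@(0,4)
Op 5: remove (1,3)
Per-piece attacks for W:
  WB@(0,4): attacks (1,5) (1,3) (2,2) (3,1) (4,0)
Union (5 distinct): (1,3) (1,5) (2,2) (3,1) (4,0)

Answer: 5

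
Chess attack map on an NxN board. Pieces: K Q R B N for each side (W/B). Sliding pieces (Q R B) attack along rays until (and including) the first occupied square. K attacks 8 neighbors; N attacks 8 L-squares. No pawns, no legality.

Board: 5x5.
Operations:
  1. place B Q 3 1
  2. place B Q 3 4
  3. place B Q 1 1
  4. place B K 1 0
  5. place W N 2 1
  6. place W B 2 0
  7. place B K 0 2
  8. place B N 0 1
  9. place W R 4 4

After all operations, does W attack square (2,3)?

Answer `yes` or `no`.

Answer: no

Derivation:
Op 1: place BQ@(3,1)
Op 2: place BQ@(3,4)
Op 3: place BQ@(1,1)
Op 4: place BK@(1,0)
Op 5: place WN@(2,1)
Op 6: place WB@(2,0)
Op 7: place BK@(0,2)
Op 8: place BN@(0,1)
Op 9: place WR@(4,4)
Per-piece attacks for W:
  WB@(2,0): attacks (3,1) (1,1) [ray(1,1) blocked at (3,1); ray(-1,1) blocked at (1,1)]
  WN@(2,1): attacks (3,3) (4,2) (1,3) (0,2) (4,0) (0,0)
  WR@(4,4): attacks (4,3) (4,2) (4,1) (4,0) (3,4) [ray(-1,0) blocked at (3,4)]
W attacks (2,3): no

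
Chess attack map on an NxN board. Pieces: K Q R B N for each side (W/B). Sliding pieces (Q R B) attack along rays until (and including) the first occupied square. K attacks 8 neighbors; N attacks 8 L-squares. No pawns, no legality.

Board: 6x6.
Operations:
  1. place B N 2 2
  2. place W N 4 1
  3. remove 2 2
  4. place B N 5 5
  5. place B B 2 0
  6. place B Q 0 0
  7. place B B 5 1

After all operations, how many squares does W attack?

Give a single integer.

Answer: 4

Derivation:
Op 1: place BN@(2,2)
Op 2: place WN@(4,1)
Op 3: remove (2,2)
Op 4: place BN@(5,5)
Op 5: place BB@(2,0)
Op 6: place BQ@(0,0)
Op 7: place BB@(5,1)
Per-piece attacks for W:
  WN@(4,1): attacks (5,3) (3,3) (2,2) (2,0)
Union (4 distinct): (2,0) (2,2) (3,3) (5,3)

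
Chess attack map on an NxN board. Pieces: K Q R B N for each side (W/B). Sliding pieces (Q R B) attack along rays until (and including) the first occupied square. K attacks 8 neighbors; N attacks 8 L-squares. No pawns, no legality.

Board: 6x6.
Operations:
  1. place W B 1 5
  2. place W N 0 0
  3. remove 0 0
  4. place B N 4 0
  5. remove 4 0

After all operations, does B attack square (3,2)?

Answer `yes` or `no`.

Op 1: place WB@(1,5)
Op 2: place WN@(0,0)
Op 3: remove (0,0)
Op 4: place BN@(4,0)
Op 5: remove (4,0)
Per-piece attacks for B:
B attacks (3,2): no

Answer: no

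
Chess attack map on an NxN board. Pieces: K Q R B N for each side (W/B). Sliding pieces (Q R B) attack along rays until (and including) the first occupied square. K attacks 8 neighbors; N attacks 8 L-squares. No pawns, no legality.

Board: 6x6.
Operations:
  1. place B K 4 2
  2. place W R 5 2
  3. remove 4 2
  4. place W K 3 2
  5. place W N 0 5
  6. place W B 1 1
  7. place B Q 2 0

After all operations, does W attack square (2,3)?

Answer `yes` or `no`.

Answer: yes

Derivation:
Op 1: place BK@(4,2)
Op 2: place WR@(5,2)
Op 3: remove (4,2)
Op 4: place WK@(3,2)
Op 5: place WN@(0,5)
Op 6: place WB@(1,1)
Op 7: place BQ@(2,0)
Per-piece attacks for W:
  WN@(0,5): attacks (1,3) (2,4)
  WB@(1,1): attacks (2,2) (3,3) (4,4) (5,5) (2,0) (0,2) (0,0) [ray(1,-1) blocked at (2,0)]
  WK@(3,2): attacks (3,3) (3,1) (4,2) (2,2) (4,3) (4,1) (2,3) (2,1)
  WR@(5,2): attacks (5,3) (5,4) (5,5) (5,1) (5,0) (4,2) (3,2) [ray(-1,0) blocked at (3,2)]
W attacks (2,3): yes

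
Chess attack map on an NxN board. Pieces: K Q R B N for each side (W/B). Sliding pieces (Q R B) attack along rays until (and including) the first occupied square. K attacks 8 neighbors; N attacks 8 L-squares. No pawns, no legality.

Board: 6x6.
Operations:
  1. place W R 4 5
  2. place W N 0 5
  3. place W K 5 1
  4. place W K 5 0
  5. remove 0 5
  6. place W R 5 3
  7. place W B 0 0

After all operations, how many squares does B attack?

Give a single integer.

Op 1: place WR@(4,5)
Op 2: place WN@(0,5)
Op 3: place WK@(5,1)
Op 4: place WK@(5,0)
Op 5: remove (0,5)
Op 6: place WR@(5,3)
Op 7: place WB@(0,0)
Per-piece attacks for B:
Union (0 distinct): (none)

Answer: 0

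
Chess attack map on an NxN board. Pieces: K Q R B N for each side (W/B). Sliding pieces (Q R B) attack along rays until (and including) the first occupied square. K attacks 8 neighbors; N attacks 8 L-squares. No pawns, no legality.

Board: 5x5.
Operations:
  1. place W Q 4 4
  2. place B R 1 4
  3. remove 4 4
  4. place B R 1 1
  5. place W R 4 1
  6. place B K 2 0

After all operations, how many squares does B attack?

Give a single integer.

Answer: 14

Derivation:
Op 1: place WQ@(4,4)
Op 2: place BR@(1,4)
Op 3: remove (4,4)
Op 4: place BR@(1,1)
Op 5: place WR@(4,1)
Op 6: place BK@(2,0)
Per-piece attacks for B:
  BR@(1,1): attacks (1,2) (1,3) (1,4) (1,0) (2,1) (3,1) (4,1) (0,1) [ray(0,1) blocked at (1,4); ray(1,0) blocked at (4,1)]
  BR@(1,4): attacks (1,3) (1,2) (1,1) (2,4) (3,4) (4,4) (0,4) [ray(0,-1) blocked at (1,1)]
  BK@(2,0): attacks (2,1) (3,0) (1,0) (3,1) (1,1)
Union (14 distinct): (0,1) (0,4) (1,0) (1,1) (1,2) (1,3) (1,4) (2,1) (2,4) (3,0) (3,1) (3,4) (4,1) (4,4)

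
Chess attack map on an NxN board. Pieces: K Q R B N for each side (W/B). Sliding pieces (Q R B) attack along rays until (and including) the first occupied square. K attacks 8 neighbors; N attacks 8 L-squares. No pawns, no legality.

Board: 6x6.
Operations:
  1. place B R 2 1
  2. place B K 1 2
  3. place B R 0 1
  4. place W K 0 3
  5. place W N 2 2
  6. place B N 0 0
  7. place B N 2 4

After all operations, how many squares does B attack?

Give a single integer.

Op 1: place BR@(2,1)
Op 2: place BK@(1,2)
Op 3: place BR@(0,1)
Op 4: place WK@(0,3)
Op 5: place WN@(2,2)
Op 6: place BN@(0,0)
Op 7: place BN@(2,4)
Per-piece attacks for B:
  BN@(0,0): attacks (1,2) (2,1)
  BR@(0,1): attacks (0,2) (0,3) (0,0) (1,1) (2,1) [ray(0,1) blocked at (0,3); ray(0,-1) blocked at (0,0); ray(1,0) blocked at (2,1)]
  BK@(1,2): attacks (1,3) (1,1) (2,2) (0,2) (2,3) (2,1) (0,3) (0,1)
  BR@(2,1): attacks (2,2) (2,0) (3,1) (4,1) (5,1) (1,1) (0,1) [ray(0,1) blocked at (2,2); ray(-1,0) blocked at (0,1)]
  BN@(2,4): attacks (4,5) (0,5) (3,2) (4,3) (1,2) (0,3)
Union (18 distinct): (0,0) (0,1) (0,2) (0,3) (0,5) (1,1) (1,2) (1,3) (2,0) (2,1) (2,2) (2,3) (3,1) (3,2) (4,1) (4,3) (4,5) (5,1)

Answer: 18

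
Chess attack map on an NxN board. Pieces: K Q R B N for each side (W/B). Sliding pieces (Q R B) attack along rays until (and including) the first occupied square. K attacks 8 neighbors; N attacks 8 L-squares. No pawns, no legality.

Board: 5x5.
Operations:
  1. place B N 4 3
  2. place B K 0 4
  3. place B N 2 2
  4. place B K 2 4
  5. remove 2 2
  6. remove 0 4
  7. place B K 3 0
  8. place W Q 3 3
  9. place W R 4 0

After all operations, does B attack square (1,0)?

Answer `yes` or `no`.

Answer: no

Derivation:
Op 1: place BN@(4,3)
Op 2: place BK@(0,4)
Op 3: place BN@(2,2)
Op 4: place BK@(2,4)
Op 5: remove (2,2)
Op 6: remove (0,4)
Op 7: place BK@(3,0)
Op 8: place WQ@(3,3)
Op 9: place WR@(4,0)
Per-piece attacks for B:
  BK@(2,4): attacks (2,3) (3,4) (1,4) (3,3) (1,3)
  BK@(3,0): attacks (3,1) (4,0) (2,0) (4,1) (2,1)
  BN@(4,3): attacks (2,4) (3,1) (2,2)
B attacks (1,0): no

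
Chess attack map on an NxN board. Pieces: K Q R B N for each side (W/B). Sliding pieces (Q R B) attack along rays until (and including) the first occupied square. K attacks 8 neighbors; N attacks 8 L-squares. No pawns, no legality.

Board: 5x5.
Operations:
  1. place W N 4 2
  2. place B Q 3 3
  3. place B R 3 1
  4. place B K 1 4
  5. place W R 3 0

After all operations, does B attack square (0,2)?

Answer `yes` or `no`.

Answer: no

Derivation:
Op 1: place WN@(4,2)
Op 2: place BQ@(3,3)
Op 3: place BR@(3,1)
Op 4: place BK@(1,4)
Op 5: place WR@(3,0)
Per-piece attacks for B:
  BK@(1,4): attacks (1,3) (2,4) (0,4) (2,3) (0,3)
  BR@(3,1): attacks (3,2) (3,3) (3,0) (4,1) (2,1) (1,1) (0,1) [ray(0,1) blocked at (3,3); ray(0,-1) blocked at (3,0)]
  BQ@(3,3): attacks (3,4) (3,2) (3,1) (4,3) (2,3) (1,3) (0,3) (4,4) (4,2) (2,4) (2,2) (1,1) (0,0) [ray(0,-1) blocked at (3,1); ray(1,-1) blocked at (4,2)]
B attacks (0,2): no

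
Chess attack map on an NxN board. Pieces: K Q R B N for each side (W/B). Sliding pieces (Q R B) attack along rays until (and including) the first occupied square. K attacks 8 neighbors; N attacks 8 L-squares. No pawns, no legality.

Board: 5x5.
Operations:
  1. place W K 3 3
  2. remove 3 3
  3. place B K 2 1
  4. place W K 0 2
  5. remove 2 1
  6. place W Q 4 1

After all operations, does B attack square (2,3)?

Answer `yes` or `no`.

Answer: no

Derivation:
Op 1: place WK@(3,3)
Op 2: remove (3,3)
Op 3: place BK@(2,1)
Op 4: place WK@(0,2)
Op 5: remove (2,1)
Op 6: place WQ@(4,1)
Per-piece attacks for B:
B attacks (2,3): no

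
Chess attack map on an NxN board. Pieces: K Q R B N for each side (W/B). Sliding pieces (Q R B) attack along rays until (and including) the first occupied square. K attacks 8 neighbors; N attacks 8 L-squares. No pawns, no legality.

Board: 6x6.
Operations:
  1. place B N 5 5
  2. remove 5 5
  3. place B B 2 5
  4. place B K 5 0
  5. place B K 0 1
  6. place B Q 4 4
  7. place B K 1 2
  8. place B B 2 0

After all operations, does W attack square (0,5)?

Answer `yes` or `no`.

Answer: no

Derivation:
Op 1: place BN@(5,5)
Op 2: remove (5,5)
Op 3: place BB@(2,5)
Op 4: place BK@(5,0)
Op 5: place BK@(0,1)
Op 6: place BQ@(4,4)
Op 7: place BK@(1,2)
Op 8: place BB@(2,0)
Per-piece attacks for W:
W attacks (0,5): no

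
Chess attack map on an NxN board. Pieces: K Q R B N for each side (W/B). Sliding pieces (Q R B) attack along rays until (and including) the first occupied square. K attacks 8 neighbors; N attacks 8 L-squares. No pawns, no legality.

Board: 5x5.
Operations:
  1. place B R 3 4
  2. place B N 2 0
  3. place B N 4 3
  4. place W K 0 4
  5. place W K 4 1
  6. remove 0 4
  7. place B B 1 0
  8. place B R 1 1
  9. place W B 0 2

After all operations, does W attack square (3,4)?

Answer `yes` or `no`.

Answer: no

Derivation:
Op 1: place BR@(3,4)
Op 2: place BN@(2,0)
Op 3: place BN@(4,3)
Op 4: place WK@(0,4)
Op 5: place WK@(4,1)
Op 6: remove (0,4)
Op 7: place BB@(1,0)
Op 8: place BR@(1,1)
Op 9: place WB@(0,2)
Per-piece attacks for W:
  WB@(0,2): attacks (1,3) (2,4) (1,1) [ray(1,-1) blocked at (1,1)]
  WK@(4,1): attacks (4,2) (4,0) (3,1) (3,2) (3,0)
W attacks (3,4): no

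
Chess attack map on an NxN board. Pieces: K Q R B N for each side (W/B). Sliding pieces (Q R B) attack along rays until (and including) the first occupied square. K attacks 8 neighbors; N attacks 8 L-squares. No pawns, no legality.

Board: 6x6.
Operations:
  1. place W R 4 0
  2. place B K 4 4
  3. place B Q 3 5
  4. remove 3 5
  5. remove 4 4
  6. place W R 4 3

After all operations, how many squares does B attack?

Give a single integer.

Answer: 0

Derivation:
Op 1: place WR@(4,0)
Op 2: place BK@(4,4)
Op 3: place BQ@(3,5)
Op 4: remove (3,5)
Op 5: remove (4,4)
Op 6: place WR@(4,3)
Per-piece attacks for B:
Union (0 distinct): (none)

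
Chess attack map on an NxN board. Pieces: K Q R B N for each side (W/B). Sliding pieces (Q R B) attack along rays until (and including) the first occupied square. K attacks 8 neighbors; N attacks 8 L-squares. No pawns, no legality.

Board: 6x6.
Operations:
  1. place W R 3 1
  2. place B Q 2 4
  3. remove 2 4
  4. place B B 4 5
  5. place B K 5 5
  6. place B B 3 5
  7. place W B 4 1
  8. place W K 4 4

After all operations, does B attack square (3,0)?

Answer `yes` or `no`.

Answer: no

Derivation:
Op 1: place WR@(3,1)
Op 2: place BQ@(2,4)
Op 3: remove (2,4)
Op 4: place BB@(4,5)
Op 5: place BK@(5,5)
Op 6: place BB@(3,5)
Op 7: place WB@(4,1)
Op 8: place WK@(4,4)
Per-piece attacks for B:
  BB@(3,5): attacks (4,4) (2,4) (1,3) (0,2) [ray(1,-1) blocked at (4,4)]
  BB@(4,5): attacks (5,4) (3,4) (2,3) (1,2) (0,1)
  BK@(5,5): attacks (5,4) (4,5) (4,4)
B attacks (3,0): no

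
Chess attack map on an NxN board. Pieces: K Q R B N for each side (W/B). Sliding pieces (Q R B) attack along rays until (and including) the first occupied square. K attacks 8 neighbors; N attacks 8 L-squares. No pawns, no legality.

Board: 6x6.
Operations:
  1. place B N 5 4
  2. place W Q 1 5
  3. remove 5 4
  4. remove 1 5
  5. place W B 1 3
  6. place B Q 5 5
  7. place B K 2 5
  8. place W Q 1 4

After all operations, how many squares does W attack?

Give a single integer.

Answer: 19

Derivation:
Op 1: place BN@(5,4)
Op 2: place WQ@(1,5)
Op 3: remove (5,4)
Op 4: remove (1,5)
Op 5: place WB@(1,3)
Op 6: place BQ@(5,5)
Op 7: place BK@(2,5)
Op 8: place WQ@(1,4)
Per-piece attacks for W:
  WB@(1,3): attacks (2,4) (3,5) (2,2) (3,1) (4,0) (0,4) (0,2)
  WQ@(1,4): attacks (1,5) (1,3) (2,4) (3,4) (4,4) (5,4) (0,4) (2,5) (2,3) (3,2) (4,1) (5,0) (0,5) (0,3) [ray(0,-1) blocked at (1,3); ray(1,1) blocked at (2,5)]
Union (19 distinct): (0,2) (0,3) (0,4) (0,5) (1,3) (1,5) (2,2) (2,3) (2,4) (2,5) (3,1) (3,2) (3,4) (3,5) (4,0) (4,1) (4,4) (5,0) (5,4)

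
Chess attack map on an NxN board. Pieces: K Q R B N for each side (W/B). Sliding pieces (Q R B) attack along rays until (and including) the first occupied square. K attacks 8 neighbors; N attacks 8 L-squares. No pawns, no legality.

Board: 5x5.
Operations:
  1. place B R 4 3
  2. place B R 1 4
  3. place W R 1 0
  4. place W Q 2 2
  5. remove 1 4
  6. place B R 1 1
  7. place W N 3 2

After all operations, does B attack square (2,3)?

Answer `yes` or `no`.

Answer: yes

Derivation:
Op 1: place BR@(4,3)
Op 2: place BR@(1,4)
Op 3: place WR@(1,0)
Op 4: place WQ@(2,2)
Op 5: remove (1,4)
Op 6: place BR@(1,1)
Op 7: place WN@(3,2)
Per-piece attacks for B:
  BR@(1,1): attacks (1,2) (1,3) (1,4) (1,0) (2,1) (3,1) (4,1) (0,1) [ray(0,-1) blocked at (1,0)]
  BR@(4,3): attacks (4,4) (4,2) (4,1) (4,0) (3,3) (2,3) (1,3) (0,3)
B attacks (2,3): yes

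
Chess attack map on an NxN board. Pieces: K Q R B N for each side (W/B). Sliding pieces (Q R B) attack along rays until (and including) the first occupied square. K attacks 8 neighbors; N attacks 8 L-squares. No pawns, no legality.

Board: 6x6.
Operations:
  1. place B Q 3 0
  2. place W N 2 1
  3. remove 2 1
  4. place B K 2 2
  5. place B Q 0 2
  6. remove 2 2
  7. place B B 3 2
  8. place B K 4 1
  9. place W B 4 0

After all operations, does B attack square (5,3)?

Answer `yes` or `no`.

Answer: no

Derivation:
Op 1: place BQ@(3,0)
Op 2: place WN@(2,1)
Op 3: remove (2,1)
Op 4: place BK@(2,2)
Op 5: place BQ@(0,2)
Op 6: remove (2,2)
Op 7: place BB@(3,2)
Op 8: place BK@(4,1)
Op 9: place WB@(4,0)
Per-piece attacks for B:
  BQ@(0,2): attacks (0,3) (0,4) (0,5) (0,1) (0,0) (1,2) (2,2) (3,2) (1,3) (2,4) (3,5) (1,1) (2,0) [ray(1,0) blocked at (3,2)]
  BQ@(3,0): attacks (3,1) (3,2) (4,0) (2,0) (1,0) (0,0) (4,1) (2,1) (1,2) (0,3) [ray(0,1) blocked at (3,2); ray(1,0) blocked at (4,0); ray(1,1) blocked at (4,1)]
  BB@(3,2): attacks (4,3) (5,4) (4,1) (2,3) (1,4) (0,5) (2,1) (1,0) [ray(1,-1) blocked at (4,1)]
  BK@(4,1): attacks (4,2) (4,0) (5,1) (3,1) (5,2) (5,0) (3,2) (3,0)
B attacks (5,3): no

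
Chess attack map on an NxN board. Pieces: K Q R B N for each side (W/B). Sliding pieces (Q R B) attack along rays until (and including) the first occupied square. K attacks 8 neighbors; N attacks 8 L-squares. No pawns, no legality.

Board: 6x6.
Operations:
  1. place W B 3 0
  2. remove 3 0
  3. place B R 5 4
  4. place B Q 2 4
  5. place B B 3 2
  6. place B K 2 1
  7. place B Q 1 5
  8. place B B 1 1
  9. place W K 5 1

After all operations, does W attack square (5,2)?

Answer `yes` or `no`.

Answer: yes

Derivation:
Op 1: place WB@(3,0)
Op 2: remove (3,0)
Op 3: place BR@(5,4)
Op 4: place BQ@(2,4)
Op 5: place BB@(3,2)
Op 6: place BK@(2,1)
Op 7: place BQ@(1,5)
Op 8: place BB@(1,1)
Op 9: place WK@(5,1)
Per-piece attacks for W:
  WK@(5,1): attacks (5,2) (5,0) (4,1) (4,2) (4,0)
W attacks (5,2): yes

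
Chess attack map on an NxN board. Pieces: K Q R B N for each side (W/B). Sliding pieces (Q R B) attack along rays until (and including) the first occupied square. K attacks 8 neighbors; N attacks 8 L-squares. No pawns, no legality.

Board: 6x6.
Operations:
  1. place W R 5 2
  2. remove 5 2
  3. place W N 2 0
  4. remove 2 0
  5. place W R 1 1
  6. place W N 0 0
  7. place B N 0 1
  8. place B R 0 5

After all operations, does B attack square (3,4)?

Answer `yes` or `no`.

Op 1: place WR@(5,2)
Op 2: remove (5,2)
Op 3: place WN@(2,0)
Op 4: remove (2,0)
Op 5: place WR@(1,1)
Op 6: place WN@(0,0)
Op 7: place BN@(0,1)
Op 8: place BR@(0,5)
Per-piece attacks for B:
  BN@(0,1): attacks (1,3) (2,2) (2,0)
  BR@(0,5): attacks (0,4) (0,3) (0,2) (0,1) (1,5) (2,5) (3,5) (4,5) (5,5) [ray(0,-1) blocked at (0,1)]
B attacks (3,4): no

Answer: no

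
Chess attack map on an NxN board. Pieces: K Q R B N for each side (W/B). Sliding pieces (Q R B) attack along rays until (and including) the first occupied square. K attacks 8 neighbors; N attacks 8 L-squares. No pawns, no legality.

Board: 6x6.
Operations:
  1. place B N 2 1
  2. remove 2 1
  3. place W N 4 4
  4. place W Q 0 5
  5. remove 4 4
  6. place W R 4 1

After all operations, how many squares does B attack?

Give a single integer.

Answer: 0

Derivation:
Op 1: place BN@(2,1)
Op 2: remove (2,1)
Op 3: place WN@(4,4)
Op 4: place WQ@(0,5)
Op 5: remove (4,4)
Op 6: place WR@(4,1)
Per-piece attacks for B:
Union (0 distinct): (none)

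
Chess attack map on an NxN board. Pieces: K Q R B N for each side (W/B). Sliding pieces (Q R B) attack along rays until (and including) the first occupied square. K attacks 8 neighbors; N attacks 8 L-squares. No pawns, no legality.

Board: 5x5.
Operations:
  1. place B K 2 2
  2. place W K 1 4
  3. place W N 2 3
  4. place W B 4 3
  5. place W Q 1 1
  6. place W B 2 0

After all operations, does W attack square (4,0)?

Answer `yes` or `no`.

Op 1: place BK@(2,2)
Op 2: place WK@(1,4)
Op 3: place WN@(2,3)
Op 4: place WB@(4,3)
Op 5: place WQ@(1,1)
Op 6: place WB@(2,0)
Per-piece attacks for W:
  WQ@(1,1): attacks (1,2) (1,3) (1,4) (1,0) (2,1) (3,1) (4,1) (0,1) (2,2) (2,0) (0,2) (0,0) [ray(0,1) blocked at (1,4); ray(1,1) blocked at (2,2); ray(1,-1) blocked at (2,0)]
  WK@(1,4): attacks (1,3) (2,4) (0,4) (2,3) (0,3)
  WB@(2,0): attacks (3,1) (4,2) (1,1) [ray(-1,1) blocked at (1,1)]
  WN@(2,3): attacks (4,4) (0,4) (3,1) (4,2) (1,1) (0,2)
  WB@(4,3): attacks (3,4) (3,2) (2,1) (1,0)
W attacks (4,0): no

Answer: no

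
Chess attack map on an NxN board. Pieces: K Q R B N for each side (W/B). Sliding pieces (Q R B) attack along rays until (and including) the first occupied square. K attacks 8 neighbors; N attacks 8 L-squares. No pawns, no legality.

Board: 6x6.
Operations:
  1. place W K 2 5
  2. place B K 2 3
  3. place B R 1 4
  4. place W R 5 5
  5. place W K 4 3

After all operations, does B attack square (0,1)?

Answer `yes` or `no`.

Op 1: place WK@(2,5)
Op 2: place BK@(2,3)
Op 3: place BR@(1,4)
Op 4: place WR@(5,5)
Op 5: place WK@(4,3)
Per-piece attacks for B:
  BR@(1,4): attacks (1,5) (1,3) (1,2) (1,1) (1,0) (2,4) (3,4) (4,4) (5,4) (0,4)
  BK@(2,3): attacks (2,4) (2,2) (3,3) (1,3) (3,4) (3,2) (1,4) (1,2)
B attacks (0,1): no

Answer: no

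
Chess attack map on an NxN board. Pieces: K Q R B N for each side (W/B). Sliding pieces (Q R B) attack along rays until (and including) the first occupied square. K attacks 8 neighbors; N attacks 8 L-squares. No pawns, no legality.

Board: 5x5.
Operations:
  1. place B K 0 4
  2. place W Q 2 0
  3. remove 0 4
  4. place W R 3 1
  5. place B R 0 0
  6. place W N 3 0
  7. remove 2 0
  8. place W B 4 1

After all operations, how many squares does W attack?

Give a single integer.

Op 1: place BK@(0,4)
Op 2: place WQ@(2,0)
Op 3: remove (0,4)
Op 4: place WR@(3,1)
Op 5: place BR@(0,0)
Op 6: place WN@(3,0)
Op 7: remove (2,0)
Op 8: place WB@(4,1)
Per-piece attacks for W:
  WN@(3,0): attacks (4,2) (2,2) (1,1)
  WR@(3,1): attacks (3,2) (3,3) (3,4) (3,0) (4,1) (2,1) (1,1) (0,1) [ray(0,-1) blocked at (3,0); ray(1,0) blocked at (4,1)]
  WB@(4,1): attacks (3,2) (2,3) (1,4) (3,0) [ray(-1,-1) blocked at (3,0)]
Union (12 distinct): (0,1) (1,1) (1,4) (2,1) (2,2) (2,3) (3,0) (3,2) (3,3) (3,4) (4,1) (4,2)

Answer: 12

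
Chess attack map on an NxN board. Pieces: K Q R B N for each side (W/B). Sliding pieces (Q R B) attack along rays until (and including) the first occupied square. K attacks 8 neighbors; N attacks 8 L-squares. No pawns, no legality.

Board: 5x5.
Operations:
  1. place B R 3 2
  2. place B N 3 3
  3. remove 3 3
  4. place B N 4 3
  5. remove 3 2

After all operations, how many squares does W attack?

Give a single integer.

Op 1: place BR@(3,2)
Op 2: place BN@(3,3)
Op 3: remove (3,3)
Op 4: place BN@(4,3)
Op 5: remove (3,2)
Per-piece attacks for W:
Union (0 distinct): (none)

Answer: 0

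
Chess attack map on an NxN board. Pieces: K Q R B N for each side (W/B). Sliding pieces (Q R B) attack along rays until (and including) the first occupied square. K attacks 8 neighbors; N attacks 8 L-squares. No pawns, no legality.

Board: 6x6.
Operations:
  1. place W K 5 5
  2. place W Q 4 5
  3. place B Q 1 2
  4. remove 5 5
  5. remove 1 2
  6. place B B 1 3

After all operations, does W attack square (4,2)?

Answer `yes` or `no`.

Answer: yes

Derivation:
Op 1: place WK@(5,5)
Op 2: place WQ@(4,5)
Op 3: place BQ@(1,2)
Op 4: remove (5,5)
Op 5: remove (1,2)
Op 6: place BB@(1,3)
Per-piece attacks for W:
  WQ@(4,5): attacks (4,4) (4,3) (4,2) (4,1) (4,0) (5,5) (3,5) (2,5) (1,5) (0,5) (5,4) (3,4) (2,3) (1,2) (0,1)
W attacks (4,2): yes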